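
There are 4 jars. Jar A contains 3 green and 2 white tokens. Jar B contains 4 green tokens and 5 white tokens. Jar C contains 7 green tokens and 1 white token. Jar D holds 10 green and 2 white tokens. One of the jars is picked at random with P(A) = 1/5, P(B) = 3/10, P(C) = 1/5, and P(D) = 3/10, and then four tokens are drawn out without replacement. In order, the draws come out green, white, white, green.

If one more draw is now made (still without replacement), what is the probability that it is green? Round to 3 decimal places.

The likelihood of the observed sequence under each hypothesis: P(data | jar A) = (3/5)(2/4)(1/3)(2/2) = 0.1; P(data | jar B) = (4/9)(5/8)(4/7)(3/6) = 0.079365; P(data | jar C) = (7/8)(1/7)(0/6) = 0; P(data | jar D) = (10/12)(2/11)(1/10)(9/9) = 0.015152.
The prior-weighted likelihoods are 1/5 · 0.1 = 0.02, 3/10 · 0.079365 = 0.02381, 1/5 · 0 = 0, 3/10 · 0.015152 = 0.0045455; summing to 0.048355.
Normalising, the posterior is P(jar A | data) = 0.41361, P(jar B | data) = 0.49239, P(jar C | data) = 0, P(jar D | data) = 0.094002.
The predictive probability is P(green next | data) = (1)(0.41361) + (2/5)(0.49239) + (1)(0.094002) = 0.70457.

0.705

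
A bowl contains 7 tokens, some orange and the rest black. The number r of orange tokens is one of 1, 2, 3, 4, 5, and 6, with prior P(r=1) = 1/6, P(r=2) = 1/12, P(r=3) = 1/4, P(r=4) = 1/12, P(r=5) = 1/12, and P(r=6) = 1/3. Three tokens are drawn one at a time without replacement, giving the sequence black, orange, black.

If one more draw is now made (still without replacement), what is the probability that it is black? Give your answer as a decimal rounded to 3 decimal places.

0.620

Compute the likelihood of the observed sequence for each case: P(data | r = 1) = (6/7)(1/6)(5/5) = 0.14286; P(data | r = 2) = (5/7)(2/6)(4/5) = 0.19048; P(data | r = 3) = (4/7)(3/6)(3/5) = 0.17143; P(data | r = 4) = (3/7)(4/6)(2/5) = 0.11429; P(data | r = 5) = (2/7)(5/6)(1/5) = 0.047619; P(data | r = 6) = (1/7)(6/6)(0/5) = 0.
Weighting by the prior gives 1/6 · 0.14286 = 0.02381, 1/12 · 0.19048 = 0.015873, 1/4 · 0.17143 = 0.042857, 1/12 · 0.11429 = 0.0095238, 1/12 · 0.047619 = 0.0039683, 1/3 · 0 = 0; with total 0.096032.
Normalising, the posterior is P(r = 1 | data) = 0.24793, P(r = 2 | data) = 0.16529, P(r = 3 | data) = 0.44628, P(r = 4 | data) = 0.099174, P(r = 5 | data) = 0.041322, P(r = 6 | data) = 0.
So P(black next | data) = Σ P(black next | H) P(H | data) = (1)(0.24793) + (3/4)(0.16529) + (1/2)(0.44628) + (1/4)(0.099174) + (0)(0.041322) = 0.61983.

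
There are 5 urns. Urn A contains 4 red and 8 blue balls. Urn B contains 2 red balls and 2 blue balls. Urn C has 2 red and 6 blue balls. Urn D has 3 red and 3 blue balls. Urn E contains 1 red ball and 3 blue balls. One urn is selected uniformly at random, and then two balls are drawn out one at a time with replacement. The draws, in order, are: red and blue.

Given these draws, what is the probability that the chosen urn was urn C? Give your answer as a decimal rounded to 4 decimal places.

0.1709

Compute the likelihood of the observed sequence for each case: P(data | urn A) = (4/12)(8/12) = 2/9; P(data | urn B) = (2/4)(2/4) = 1/4; P(data | urn C) = (2/8)(6/8) = 3/16; P(data | urn D) = (3/6)(3/6) = 1/4; P(data | urn E) = (1/4)(3/4) = 3/16.
Multiplying each by its prior: 1/5 · 2/9 = 2/45, 1/5 · 1/4 = 1/20, 1/5 · 3/16 = 3/80, 1/5 · 1/4 = 1/20, 1/5 · 3/16 = 3/80; with total 79/360.
Therefore the posterior P(urn C | data) = (3/80) / (79/360) = 27/158.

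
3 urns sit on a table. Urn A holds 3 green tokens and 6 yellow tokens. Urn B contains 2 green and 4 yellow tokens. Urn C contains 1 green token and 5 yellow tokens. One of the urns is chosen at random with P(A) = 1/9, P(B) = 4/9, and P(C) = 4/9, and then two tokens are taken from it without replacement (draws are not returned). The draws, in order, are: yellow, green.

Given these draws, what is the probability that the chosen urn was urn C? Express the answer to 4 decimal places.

0.3361

Compute the likelihood of the observed sequence for each case: P(data | urn A) = (6/9)(3/8) = 1/4; P(data | urn B) = (4/6)(2/5) = 4/15; P(data | urn C) = (5/6)(1/5) = 1/6.
Multiplying each by its prior: 1/9 · 1/4 = 1/36, 4/9 · 4/15 = 16/135, 4/9 · 1/6 = 2/27; these sum to 119/540.
Hence P(urn C | data) = (2/27) / (119/540) = 40/119.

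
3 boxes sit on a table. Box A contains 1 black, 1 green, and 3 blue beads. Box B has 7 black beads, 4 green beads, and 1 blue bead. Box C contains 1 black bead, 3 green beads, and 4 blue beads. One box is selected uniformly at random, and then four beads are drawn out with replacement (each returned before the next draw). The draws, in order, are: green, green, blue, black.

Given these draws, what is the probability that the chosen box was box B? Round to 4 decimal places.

For each hypothesis, P(data | H) works out to: P(data | box A) = (1/5)(1/5)(3/5)(1/5) = 0.0048; P(data | box B) = (4/12)(4/12)(1/12)(7/12) = 0.0054012; P(data | box C) = (3/8)(3/8)(4/8)(1/8) = 0.0087891.
Multiplying each by its prior: 1/3 · 0.0048 = 0.0016, 1/3 · 0.0054012 = 0.0018004, 1/3 · 0.0087891 = 0.0029297; summing to 0.0063301.
So P(box B | data) = (0.0018004) / (0.0063301) = 0.28442.

0.2844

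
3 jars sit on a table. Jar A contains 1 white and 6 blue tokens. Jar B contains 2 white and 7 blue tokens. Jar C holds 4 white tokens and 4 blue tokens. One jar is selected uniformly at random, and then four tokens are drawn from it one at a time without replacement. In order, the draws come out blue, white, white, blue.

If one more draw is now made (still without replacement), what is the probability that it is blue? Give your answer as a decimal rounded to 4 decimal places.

The likelihood of the observed sequence under each hypothesis: P(data | jar A) = (6/7)(1/6)(0/5) = 0; P(data | jar B) = (7/9)(2/8)(1/7)(6/6) = 0.027778; P(data | jar C) = (4/8)(4/7)(3/6)(3/5) = 0.085714.
Weighting by the prior gives 1/3 · 0 = 0, 1/3 · 0.027778 = 0.0092593, 1/3 · 0.085714 = 0.028571; summing to 0.037831.
The posterior is then P(jar A | data) = 0, P(jar B | data) = 0.24476, P(jar C | data) = 0.75524.
Averaging over the posterior, P(blue next | data) = (1)(0.24476) + (1/2)(0.75524) = 0.62238.

0.6224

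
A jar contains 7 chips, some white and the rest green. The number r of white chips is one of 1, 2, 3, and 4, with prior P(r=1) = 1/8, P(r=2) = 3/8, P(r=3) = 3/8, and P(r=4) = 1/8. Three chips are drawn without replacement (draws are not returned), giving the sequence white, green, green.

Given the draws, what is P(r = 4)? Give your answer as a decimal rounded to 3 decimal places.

0.085

For each hypothesis, P(data | H) works out to: P(data | r = 1) = (1/7)(6/6)(5/5) = 1/7; P(data | r = 2) = (2/7)(5/6)(4/5) = 4/21; P(data | r = 3) = (3/7)(4/6)(3/5) = 6/35; P(data | r = 4) = (4/7)(3/6)(2/5) = 4/35.
Multiplying each by its prior: 1/8 · 1/7 = 1/56, 3/8 · 4/21 = 1/14, 3/8 · 6/35 = 9/140, 1/8 · 4/35 = 1/70; summing to 47/280.
Therefore the posterior P(r = 4 | data) = (1/70) / (47/280) = 4/47.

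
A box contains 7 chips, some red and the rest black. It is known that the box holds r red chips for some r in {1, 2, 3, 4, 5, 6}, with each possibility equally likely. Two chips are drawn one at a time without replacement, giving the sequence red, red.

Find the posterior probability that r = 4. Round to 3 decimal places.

0.171

Under each hypothesis, the probability of the observed sequence is: P(data | r = 1) = (1/7)(0/6) = 0; P(data | r = 2) = (2/7)(1/6) = 1/21; P(data | r = 3) = (3/7)(2/6) = 1/7; P(data | r = 4) = (4/7)(3/6) = 2/7; P(data | r = 5) = (5/7)(4/6) = 10/21; P(data | r = 6) = (6/7)(5/6) = 5/7.
The prior-weighted likelihoods are 1/6 · 0 = 0, 1/6 · 1/21 = 1/126, 1/6 · 1/7 = 1/42, 1/6 · 2/7 = 1/21, 1/6 · 10/21 = 5/63, 1/6 · 5/7 = 5/42; with total 5/18.
By Bayes' rule, P(r = 4 | data) = (1/21) / (5/18) = 6/35.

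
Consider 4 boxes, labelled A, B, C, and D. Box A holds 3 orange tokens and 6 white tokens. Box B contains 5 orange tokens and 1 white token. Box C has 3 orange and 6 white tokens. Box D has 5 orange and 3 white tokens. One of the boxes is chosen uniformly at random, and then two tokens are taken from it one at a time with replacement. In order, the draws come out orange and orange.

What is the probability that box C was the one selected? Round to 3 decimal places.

For each hypothesis, P(data | H) works out to: P(data | box A) = (3/9)(3/9) = 1/9; P(data | box B) = (5/6)(5/6) = 25/36; P(data | box C) = (3/9)(3/9) = 1/9; P(data | box D) = (5/8)(5/8) = 25/64.
Weighting by the prior gives 1/4 · 1/9 = 1/36, 1/4 · 25/36 = 25/144, 1/4 · 1/9 = 1/36, 1/4 · 25/64 = 25/256; summing to 251/768.
So P(box C | data) = (1/36) / (251/768) = 64/753.

0.085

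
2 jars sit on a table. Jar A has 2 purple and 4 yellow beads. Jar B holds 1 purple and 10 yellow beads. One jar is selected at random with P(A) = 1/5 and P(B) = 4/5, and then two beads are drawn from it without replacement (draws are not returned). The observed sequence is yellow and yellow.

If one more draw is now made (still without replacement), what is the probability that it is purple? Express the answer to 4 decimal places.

0.1535

Under each hypothesis, the probability of the observed sequence is: P(data | jar A) = (4/6)(3/5) = 2/5; P(data | jar B) = (10/11)(9/10) = 9/11.
The prior-weighted likelihoods are 1/5 · 2/5 = 2/25, 4/5 · 9/11 = 36/55; these sum to 202/275.
Dividing through by the total gives posterior P(jar A | data) = 11/101, P(jar B | data) = 90/101.
Averaging over the posterior, P(purple next | data) = (1/2)(11/101) + (1/9)(90/101) = 31/202.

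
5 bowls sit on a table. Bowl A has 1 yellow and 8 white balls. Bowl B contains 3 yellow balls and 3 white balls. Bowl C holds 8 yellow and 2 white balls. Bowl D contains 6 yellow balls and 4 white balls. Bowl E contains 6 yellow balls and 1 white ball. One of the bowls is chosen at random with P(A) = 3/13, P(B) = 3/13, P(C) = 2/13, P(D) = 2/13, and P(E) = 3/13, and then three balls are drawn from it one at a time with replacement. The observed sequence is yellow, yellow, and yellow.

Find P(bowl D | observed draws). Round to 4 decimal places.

Under each hypothesis, the probability of the observed sequence is: P(data | bowl A) = (1/9)(1/9)(1/9) = 0.0013717; P(data | bowl B) = (3/6)(3/6)(3/6) = 0.125; P(data | bowl C) = (8/10)(8/10)(8/10) = 0.512; P(data | bowl D) = (6/10)(6/10)(6/10) = 0.216; P(data | bowl E) = (6/7)(6/7)(6/7) = 0.62974.
Multiplying each by its prior: 3/13 · 0.0013717 = 0.00031656, 3/13 · 0.125 = 0.028846, 2/13 · 0.512 = 0.078769, 2/13 · 0.216 = 0.033231, 3/13 · 0.62974 = 0.14532; with total 0.28649.
So P(bowl D | data) = (0.033231) / (0.28649) = 0.11599.

0.1160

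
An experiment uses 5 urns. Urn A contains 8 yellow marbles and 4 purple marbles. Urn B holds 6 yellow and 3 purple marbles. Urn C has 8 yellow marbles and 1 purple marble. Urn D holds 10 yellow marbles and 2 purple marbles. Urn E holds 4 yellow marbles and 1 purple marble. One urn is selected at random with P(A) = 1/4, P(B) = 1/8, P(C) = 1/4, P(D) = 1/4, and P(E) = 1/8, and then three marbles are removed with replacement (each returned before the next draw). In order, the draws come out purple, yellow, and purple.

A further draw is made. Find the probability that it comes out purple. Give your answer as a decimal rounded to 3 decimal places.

0.281

For each hypothesis, P(data | H) works out to: P(data | urn A) = (4/12)(8/12)(4/12) = 0.074074; P(data | urn B) = (3/9)(6/9)(3/9) = 0.074074; P(data | urn C) = (1/9)(8/9)(1/9) = 0.010974; P(data | urn D) = (2/12)(10/12)(2/12) = 0.023148; P(data | urn E) = (1/5)(4/5)(1/5) = 0.032.
Multiplying each by its prior: 1/4 · 0.074074 = 0.018519, 1/8 · 0.074074 = 0.0092593, 1/4 · 0.010974 = 0.0027435, 1/4 · 0.023148 = 0.005787, 1/8 · 0.032 = 0.004; summing to 0.040308.
Dividing through by the total gives posterior P(urn A | data) = 0.45942, P(urn B | data) = 0.22971, P(urn C | data) = 0.068063, P(urn D | data) = 0.14357, P(urn E | data) = 0.099235.
So P(purple next | data) = Σ P(purple next | H) P(H | data) = (1/3)(0.45942) + (1/3)(0.22971) + (1/9)(0.068063) + (1/6)(0.14357) + (1/5)(0.099235) = 0.28105.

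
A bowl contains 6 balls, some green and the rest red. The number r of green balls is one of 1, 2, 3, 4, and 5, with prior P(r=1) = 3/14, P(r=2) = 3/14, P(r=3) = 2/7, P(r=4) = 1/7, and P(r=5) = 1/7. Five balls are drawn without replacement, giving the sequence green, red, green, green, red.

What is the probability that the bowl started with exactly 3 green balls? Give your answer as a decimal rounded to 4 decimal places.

0.6000

For each hypothesis, P(data | H) works out to: P(data | r = 1) = (1/6)(5/5)(0/4) = 0; P(data | r = 2) = (2/6)(4/5)(1/4)(0/3) = 0; P(data | r = 3) = (3/6)(3/5)(2/4)(1/3)(2/2) = 1/20; P(data | r = 4) = (4/6)(2/5)(3/4)(2/3)(1/2) = 1/15; P(data | r = 5) = (5/6)(1/5)(4/4)(3/3)(0/2) = 0.
Weighting by the prior gives 3/14 · 0 = 0, 3/14 · 0 = 0, 2/7 · 1/20 = 1/70, 1/7 · 1/15 = 1/105, 1/7 · 0 = 0; these sum to 1/42.
By Bayes' rule, P(r = 3 | data) = (1/70) / (1/42) = 3/5.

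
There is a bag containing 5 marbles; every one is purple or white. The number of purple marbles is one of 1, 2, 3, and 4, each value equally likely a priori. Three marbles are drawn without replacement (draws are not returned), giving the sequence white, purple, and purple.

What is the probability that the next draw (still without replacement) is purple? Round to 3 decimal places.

Compute the likelihood of the observed sequence for each case: P(data | r = 1) = (4/5)(1/4)(0/3) = 0; P(data | r = 2) = (3/5)(2/4)(1/3) = 1/10; P(data | r = 3) = (2/5)(3/4)(2/3) = 1/5; P(data | r = 4) = (1/5)(4/4)(3/3) = 1/5.
The prior-weighted likelihoods are 1/4 · 0 = 0, 1/4 · 1/10 = 1/40, 1/4 · 1/5 = 1/20, 1/4 · 1/5 = 1/20; with total 1/8.
Normalising, the posterior is P(r = 1 | data) = 0, P(r = 2 | data) = 1/5, P(r = 3 | data) = 2/5, P(r = 4 | data) = 2/5.
The predictive probability is P(purple next | data) = (0)(1/5) + (1/2)(2/5) + (1)(2/5) = 3/5.

0.600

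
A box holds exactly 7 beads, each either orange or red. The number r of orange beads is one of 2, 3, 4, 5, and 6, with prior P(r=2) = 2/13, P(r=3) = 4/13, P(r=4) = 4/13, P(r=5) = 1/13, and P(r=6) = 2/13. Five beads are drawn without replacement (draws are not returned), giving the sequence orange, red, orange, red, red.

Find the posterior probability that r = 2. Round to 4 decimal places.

Compute the likelihood of the observed sequence for each case: P(data | r = 2) = (2/7)(5/6)(1/5)(4/4)(3/3) = 0.047619; P(data | r = 3) = (3/7)(4/6)(2/5)(3/4)(2/3) = 0.057143; P(data | r = 4) = (4/7)(3/6)(3/5)(2/4)(1/3) = 0.028571; P(data | r = 5) = (5/7)(2/6)(4/5)(1/4)(0/3) = 0; P(data | r = 6) = (6/7)(1/6)(5/5)(0/4) = 0.
Weighting by the prior gives 2/13 · 0.047619 = 0.007326, 4/13 · 0.057143 = 0.017582, 4/13 · 0.028571 = 0.0087912, 1/13 · 0 = 0, 2/13 · 0 = 0; with total 0.0337.
So P(r = 2 | data) = (0.007326) / (0.0337) = 0.21739.

0.2174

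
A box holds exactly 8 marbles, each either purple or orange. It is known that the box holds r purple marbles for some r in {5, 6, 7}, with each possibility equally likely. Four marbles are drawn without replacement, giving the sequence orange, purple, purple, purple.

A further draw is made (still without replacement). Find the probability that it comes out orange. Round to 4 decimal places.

0.2381

The likelihood of the observed sequence under each hypothesis: P(data | r = 5) = (3/8)(5/7)(4/6)(3/5) = 3/28; P(data | r = 6) = (2/8)(6/7)(5/6)(4/5) = 1/7; P(data | r = 7) = (1/8)(7/7)(6/6)(5/5) = 1/8.
Multiplying each by its prior: 1/3 · 3/28 = 1/28, 1/3 · 1/7 = 1/21, 1/3 · 1/8 = 1/24; with total 1/8.
Dividing through by the total gives posterior P(r = 5 | data) = 2/7, P(r = 6 | data) = 8/21, P(r = 7 | data) = 1/3.
So P(orange next | data) = Σ P(orange next | H) P(H | data) = (1/2)(2/7) + (1/4)(8/21) + (0)(1/3) = 5/21.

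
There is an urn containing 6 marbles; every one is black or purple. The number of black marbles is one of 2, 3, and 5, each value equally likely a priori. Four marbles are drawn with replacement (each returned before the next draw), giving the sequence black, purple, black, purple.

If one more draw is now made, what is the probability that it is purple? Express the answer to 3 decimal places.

0.514

Compute the likelihood of the observed sequence for each case: P(data | r = 2) = (2/6)(4/6)(2/6)(4/6) = 0.049383; P(data | r = 3) = (3/6)(3/6)(3/6)(3/6) = 0.0625; P(data | r = 5) = (5/6)(1/6)(5/6)(1/6) = 0.01929.
The prior-weighted likelihoods are 1/3 · 0.049383 = 0.016461, 1/3 · 0.0625 = 0.020833, 1/3 · 0.01929 = 0.00643; these sum to 0.043724.
Dividing through by the total gives posterior P(r = 2 | data) = 0.37647, P(r = 3 | data) = 0.47647, P(r = 5 | data) = 0.14706.
The predictive probability is P(purple next | data) = (2/3)(0.37647) + (1/2)(0.47647) + (1/6)(0.14706) = 0.51373.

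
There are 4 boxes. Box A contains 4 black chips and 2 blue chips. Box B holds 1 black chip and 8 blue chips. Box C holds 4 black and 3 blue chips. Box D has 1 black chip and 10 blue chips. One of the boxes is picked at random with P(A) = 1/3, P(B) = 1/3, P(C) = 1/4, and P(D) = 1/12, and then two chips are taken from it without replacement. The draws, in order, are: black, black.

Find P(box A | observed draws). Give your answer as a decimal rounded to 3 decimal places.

0.651

Under each hypothesis, the probability of the observed sequence is: P(data | box A) = (4/6)(3/5) = 2/5; P(data | box B) = (1/9)(0/8) = 0; P(data | box C) = (4/7)(3/6) = 2/7; P(data | box D) = (1/11)(0/10) = 0.
Weighting by the prior gives 1/3 · 2/5 = 2/15, 1/3 · 0 = 0, 1/4 · 2/7 = 1/14, 1/12 · 0 = 0; these sum to 43/210.
So P(box A | data) = (2/15) / (43/210) = 28/43.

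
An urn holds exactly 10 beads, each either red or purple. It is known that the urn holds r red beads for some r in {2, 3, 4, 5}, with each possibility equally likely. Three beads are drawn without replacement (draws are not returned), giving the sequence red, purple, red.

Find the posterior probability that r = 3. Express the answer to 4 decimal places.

Under each hypothesis, the probability of the observed sequence is: P(data | r = 2) = (2/10)(8/9)(1/8) = 1/45; P(data | r = 3) = (3/10)(7/9)(2/8) = 7/120; P(data | r = 4) = (4/10)(6/9)(3/8) = 1/10; P(data | r = 5) = (5/10)(5/9)(4/8) = 5/36.
Multiplying each by its prior: 1/4 · 1/45 = 1/180, 1/4 · 7/120 = 7/480, 1/4 · 1/10 = 1/40, 1/4 · 5/36 = 5/144; with total 23/288.
By Bayes' rule, P(r = 3 | data) = (7/480) / (23/288) = 21/115.

0.1826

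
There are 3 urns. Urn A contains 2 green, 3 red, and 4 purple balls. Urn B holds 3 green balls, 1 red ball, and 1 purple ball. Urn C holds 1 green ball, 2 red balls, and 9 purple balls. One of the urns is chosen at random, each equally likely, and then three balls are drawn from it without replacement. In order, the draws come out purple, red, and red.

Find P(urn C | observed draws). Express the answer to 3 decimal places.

Under each hypothesis, the probability of the observed sequence is: P(data | urn A) = (4/9)(3/8)(2/7) = 0.047619; P(data | urn B) = (1/5)(1/4)(0/3) = 0; P(data | urn C) = (9/12)(2/11)(1/10) = 0.013636.
Weighting by the prior gives 1/3 · 0.047619 = 0.015873, 1/3 · 0 = 0, 1/3 · 0.013636 = 0.0045455; summing to 0.020418.
Hence P(urn C | data) = (0.0045455) / (0.020418) = 0.22261.

0.223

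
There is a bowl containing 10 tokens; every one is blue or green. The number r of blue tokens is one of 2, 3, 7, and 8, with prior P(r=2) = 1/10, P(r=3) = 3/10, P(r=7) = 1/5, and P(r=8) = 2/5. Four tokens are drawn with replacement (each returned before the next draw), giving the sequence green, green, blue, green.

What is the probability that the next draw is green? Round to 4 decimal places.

0.6627

For each hypothesis, P(data | H) works out to: P(data | r = 2) = (8/10)(8/10)(2/10)(8/10) = 0.1024; P(data | r = 3) = (7/10)(7/10)(3/10)(7/10) = 0.1029; P(data | r = 7) = (3/10)(3/10)(7/10)(3/10) = 0.0189; P(data | r = 8) = (2/10)(2/10)(8/10)(2/10) = 0.0064.
Weighting by the prior gives 1/10 · 0.1024 = 0.01024, 3/10 · 0.1029 = 0.03087, 1/5 · 0.0189 = 0.00378, 2/5 · 0.0064 = 0.00256; summing to 0.04745.
The posterior is then P(r = 2 | data) = 0.21581, P(r = 3 | data) = 0.65058, P(r = 7 | data) = 0.079663, P(r = 8 | data) = 0.053952.
Averaging over the posterior, P(green next | data) = (4/5)(0.21581) + (7/10)(0.65058) + (3/10)(0.079663) + (1/5)(0.053952) = 0.66274.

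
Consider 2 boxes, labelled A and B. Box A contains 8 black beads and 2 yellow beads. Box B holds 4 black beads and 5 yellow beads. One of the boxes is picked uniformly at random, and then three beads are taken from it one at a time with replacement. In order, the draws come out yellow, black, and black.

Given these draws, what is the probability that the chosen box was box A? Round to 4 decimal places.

Compute the likelihood of the observed sequence for each case: P(data | box A) = (2/10)(8/10)(8/10) = 0.128; P(data | box B) = (5/9)(4/9)(4/9) = 0.10974.
Multiplying each by its prior: 1/2 · 0.128 = 0.064, 1/2 · 0.10974 = 0.05487; these sum to 0.11887.
Therefore the posterior P(box A | data) = (0.064) / (0.11887) = 0.5384.

0.5384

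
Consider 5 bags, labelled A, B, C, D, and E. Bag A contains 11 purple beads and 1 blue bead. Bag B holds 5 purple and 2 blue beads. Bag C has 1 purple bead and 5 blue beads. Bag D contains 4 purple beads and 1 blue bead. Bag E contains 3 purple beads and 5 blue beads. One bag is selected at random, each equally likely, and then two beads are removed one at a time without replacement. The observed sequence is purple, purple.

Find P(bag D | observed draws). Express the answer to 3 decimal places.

For each hypothesis, P(data | H) works out to: P(data | bag A) = (11/12)(10/11) = 5/6; P(data | bag B) = (5/7)(4/6) = 10/21; P(data | bag C) = (1/6)(0/5) = 0; P(data | bag D) = (4/5)(3/4) = 3/5; P(data | bag E) = (3/8)(2/7) = 3/28.
Weighting by the prior gives 1/5 · 5/6 = 1/6, 1/5 · 10/21 = 2/21, 1/5 · 0 = 0, 1/5 · 3/5 = 3/25, 1/5 · 3/28 = 3/140; summing to 121/300.
By Bayes' rule, P(bag D | data) = (3/25) / (121/300) = 36/121.

0.298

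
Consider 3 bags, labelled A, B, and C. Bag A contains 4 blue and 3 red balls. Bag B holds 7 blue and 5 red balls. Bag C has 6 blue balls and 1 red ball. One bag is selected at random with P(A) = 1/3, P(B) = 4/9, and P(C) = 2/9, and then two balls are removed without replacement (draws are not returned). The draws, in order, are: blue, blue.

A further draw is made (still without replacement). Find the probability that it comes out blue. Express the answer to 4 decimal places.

For each hypothesis, P(data | H) works out to: P(data | bag A) = (4/7)(3/6) = 2/7; P(data | bag B) = (7/12)(6/11) = 7/22; P(data | bag C) = (6/7)(5/6) = 5/7.
The prior-weighted likelihoods are 1/3 · 2/7 = 2/21, 4/9 · 7/22 = 14/99, 2/9 · 5/7 = 10/63; these sum to 274/693.
The posterior is then P(bag A | data) = 0.24088, P(bag B | data) = 0.35766, P(bag C | data) = 0.40146.
Averaging over the posterior, P(blue next | data) = (2/5)(0.24088) + (1/2)(0.35766) + (4/5)(0.40146) = 0.59635.

0.5964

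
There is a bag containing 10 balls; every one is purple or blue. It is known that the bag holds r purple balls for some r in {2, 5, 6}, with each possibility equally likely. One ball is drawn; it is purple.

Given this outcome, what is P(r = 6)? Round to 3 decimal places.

0.462

For each hypothesis, P(data | H) works out to: P(data | r = 2) = (2/10) = 1/5; P(data | r = 5) = (5/10) = 1/2; P(data | r = 6) = (6/10) = 3/5.
Weighting by the prior gives 1/3 · 1/5 = 1/15, 1/3 · 1/2 = 1/6, 1/3 · 3/5 = 1/5; summing to 13/30.
Hence P(r = 6 | data) = (1/5) / (13/30) = 6/13.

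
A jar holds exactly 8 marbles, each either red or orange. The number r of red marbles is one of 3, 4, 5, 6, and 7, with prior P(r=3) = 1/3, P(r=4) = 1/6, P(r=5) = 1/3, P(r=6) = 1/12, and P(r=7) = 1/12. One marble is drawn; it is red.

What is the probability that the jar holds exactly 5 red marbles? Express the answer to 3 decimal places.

0.377

For each hypothesis, P(data | H) works out to: P(data | r = 3) = (3/8) = 3/8; P(data | r = 4) = (4/8) = 1/2; P(data | r = 5) = (5/8) = 5/8; P(data | r = 6) = (6/8) = 3/4; P(data | r = 7) = (7/8) = 7/8.
The prior-weighted likelihoods are 1/3 · 3/8 = 1/8, 1/6 · 1/2 = 1/12, 1/3 · 5/8 = 5/24, 1/12 · 3/4 = 1/16, 1/12 · 7/8 = 7/96; summing to 53/96.
By Bayes' rule, P(r = 5 | data) = (5/24) / (53/96) = 20/53.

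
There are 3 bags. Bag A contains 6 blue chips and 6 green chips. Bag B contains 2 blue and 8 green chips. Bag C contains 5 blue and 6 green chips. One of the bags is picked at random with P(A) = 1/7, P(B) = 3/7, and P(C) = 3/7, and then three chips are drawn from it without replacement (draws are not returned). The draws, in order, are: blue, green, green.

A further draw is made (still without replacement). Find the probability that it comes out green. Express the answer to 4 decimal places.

0.6504

Under each hypothesis, the probability of the observed sequence is: P(data | bag A) = (6/12)(6/11)(5/10) = 0.13636; P(data | bag B) = (2/10)(8/9)(7/8) = 0.15556; P(data | bag C) = (5/11)(6/10)(5/9) = 0.15152.
Multiplying each by its prior: 1/7 · 0.13636 = 0.019481, 3/7 · 0.15556 = 0.066667, 3/7 · 0.15152 = 0.064935; summing to 0.15108.
The posterior is then P(bag A | data) = 0.12894, P(bag B | data) = 0.44126, P(bag C | data) = 0.4298.
Averaging over the posterior, P(green next | data) = (4/9)(0.12894) + (6/7)(0.44126) + (1/2)(0.4298) = 0.65043.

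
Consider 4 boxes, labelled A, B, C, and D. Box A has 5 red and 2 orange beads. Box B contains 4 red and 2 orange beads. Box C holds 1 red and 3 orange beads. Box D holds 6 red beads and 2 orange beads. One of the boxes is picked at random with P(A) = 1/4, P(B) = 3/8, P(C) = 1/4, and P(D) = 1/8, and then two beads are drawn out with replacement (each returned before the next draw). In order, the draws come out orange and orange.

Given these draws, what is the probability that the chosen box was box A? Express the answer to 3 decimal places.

The likelihood of the observed sequence under each hypothesis: P(data | box A) = (2/7)(2/7) = 0.081633; P(data | box B) = (2/6)(2/6) = 0.11111; P(data | box C) = (3/4)(3/4) = 0.5625; P(data | box D) = (2/8)(2/8) = 0.0625.
The prior-weighted likelihoods are 1/4 · 0.081633 = 0.020408, 3/8 · 0.11111 = 0.041667, 1/4 · 0.5625 = 0.14062, 1/8 · 0.0625 = 0.0078125; with total 0.21051.
Hence P(box A | data) = (0.020408) / (0.21051) = 0.096945.

0.097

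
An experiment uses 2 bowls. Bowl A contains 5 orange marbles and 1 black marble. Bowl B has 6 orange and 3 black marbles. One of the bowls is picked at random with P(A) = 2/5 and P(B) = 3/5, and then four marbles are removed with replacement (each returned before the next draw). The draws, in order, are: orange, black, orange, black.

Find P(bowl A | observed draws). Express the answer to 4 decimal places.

Under each hypothesis, the probability of the observed sequence is: P(data | bowl A) = (5/6)(1/6)(5/6)(1/6) = 0.01929; P(data | bowl B) = (6/9)(3/9)(6/9)(3/9) = 0.049383.
Weighting by the prior gives 2/5 · 0.01929 = 0.007716, 3/5 · 0.049383 = 0.02963; summing to 0.037346.
So P(bowl A | data) = (0.007716) / (0.037346) = 0.20661.

0.2066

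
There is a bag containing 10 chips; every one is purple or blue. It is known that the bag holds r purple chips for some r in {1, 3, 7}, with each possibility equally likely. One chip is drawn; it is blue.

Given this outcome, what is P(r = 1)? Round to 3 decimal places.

0.474

Under each hypothesis, the probability of this draw is: P(data | r = 1) = (9/10) = 9/10; P(data | r = 3) = (7/10) = 7/10; P(data | r = 7) = (3/10) = 3/10.
Multiplying each by its prior: 1/3 · 9/10 = 3/10, 1/3 · 7/10 = 7/30, 1/3 · 3/10 = 1/10; with total 19/30.
By Bayes' rule, P(r = 1 | data) = (3/10) / (19/30) = 9/19.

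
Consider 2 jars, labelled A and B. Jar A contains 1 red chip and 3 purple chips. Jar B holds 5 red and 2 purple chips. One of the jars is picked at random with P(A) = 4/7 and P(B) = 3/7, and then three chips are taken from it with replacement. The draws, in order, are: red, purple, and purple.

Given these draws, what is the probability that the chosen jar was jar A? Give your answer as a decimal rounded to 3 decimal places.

0.763

Under each hypothesis, the probability of the observed sequence is: P(data | jar A) = (1/4)(3/4)(3/4) = 0.14062; P(data | jar B) = (5/7)(2/7)(2/7) = 0.058309.
Multiplying each by its prior: 4/7 · 0.14062 = 0.080357, 3/7 · 0.058309 = 0.02499; summing to 0.10535.
Therefore the posterior P(jar A | data) = (0.080357) / (0.10535) = 0.76279.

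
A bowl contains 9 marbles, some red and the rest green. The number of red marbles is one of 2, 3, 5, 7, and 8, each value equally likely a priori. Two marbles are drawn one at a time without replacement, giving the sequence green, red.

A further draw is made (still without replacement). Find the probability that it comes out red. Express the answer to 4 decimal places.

Compute the likelihood of the observed sequence for each case: P(data | r = 2) = (7/9)(2/8) = 7/36; P(data | r = 3) = (6/9)(3/8) = 1/4; P(data | r = 5) = (4/9)(5/8) = 5/18; P(data | r = 7) = (2/9)(7/8) = 7/36; P(data | r = 8) = (1/9)(8/8) = 1/9.
Multiplying each by its prior: 1/5 · 7/36 = 7/180, 1/5 · 1/4 = 1/20, 1/5 · 5/18 = 1/18, 1/5 · 7/36 = 7/180, 1/5 · 1/9 = 1/45; these sum to 37/180.
The posterior is then P(r = 2 | data) = 7/37, P(r = 3 | data) = 9/37, P(r = 5 | data) = 10/37, P(r = 7 | data) = 7/37, P(r = 8 | data) = 4/37.
So P(red next | data) = Σ P(red next | H) P(H | data) = (1/7)(7/37) + (2/7)(9/37) + (4/7)(10/37) + (6/7)(7/37) + (1)(4/37) = 135/259.

0.5212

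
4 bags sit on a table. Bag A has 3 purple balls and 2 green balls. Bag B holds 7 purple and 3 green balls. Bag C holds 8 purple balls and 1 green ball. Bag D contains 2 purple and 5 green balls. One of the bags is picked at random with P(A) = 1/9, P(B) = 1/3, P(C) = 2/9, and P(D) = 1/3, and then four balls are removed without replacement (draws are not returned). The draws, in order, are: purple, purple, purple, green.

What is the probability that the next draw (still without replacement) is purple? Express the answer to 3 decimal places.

The likelihood of the observed sequence under each hypothesis: P(data | bag A) = (3/5)(2/4)(1/3)(2/2) = 0.1; P(data | bag B) = (7/10)(6/9)(5/8)(3/7) = 0.125; P(data | bag C) = (8/9)(7/8)(6/7)(1/6) = 0.11111; P(data | bag D) = (2/7)(1/6)(0/5) = 0.
Multiplying each by its prior: 1/9 · 0.1 = 0.011111, 1/3 · 0.125 = 0.041667, 2/9 · 0.11111 = 0.024691, 1/3 · 0 = 0; with total 0.077469.
Dividing through by the total gives posterior P(bag A | data) = 0.14343, P(bag B | data) = 0.53785, P(bag C | data) = 0.31873, P(bag D | data) = 0.
Averaging over the posterior, P(purple next | data) = (0)(0.14343) + (2/3)(0.53785) + (1)(0.31873) = 0.67729.

0.677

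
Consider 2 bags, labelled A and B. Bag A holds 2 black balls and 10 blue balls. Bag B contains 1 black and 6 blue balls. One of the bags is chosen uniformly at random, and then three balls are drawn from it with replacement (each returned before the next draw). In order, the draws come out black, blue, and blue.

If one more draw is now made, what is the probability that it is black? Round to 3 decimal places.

0.155

Under each hypothesis, the probability of the observed sequence is: P(data | bag A) = (2/12)(10/12)(10/12) = 0.11574; P(data | bag B) = (1/7)(6/7)(6/7) = 0.10496.
Multiplying each by its prior: 1/2 · 0.11574 = 0.05787, 1/2 · 0.10496 = 0.052478; these sum to 0.11035.
Normalising, the posterior is P(bag A | data) = 0.52443, P(bag B | data) = 0.47557.
Averaging over the posterior, P(black next | data) = (1/6)(0.52443) + (1/7)(0.47557) = 0.15534.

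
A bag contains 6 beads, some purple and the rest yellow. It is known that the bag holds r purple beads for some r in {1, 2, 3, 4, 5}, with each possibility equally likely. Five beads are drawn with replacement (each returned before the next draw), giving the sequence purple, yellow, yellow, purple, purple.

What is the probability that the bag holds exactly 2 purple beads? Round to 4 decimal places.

For each hypothesis, P(data | H) works out to: P(data | r = 1) = (1/6)(5/6)(5/6)(1/6)(1/6) = 0.003215; P(data | r = 2) = (2/6)(4/6)(4/6)(2/6)(2/6) = 0.016461; P(data | r = 3) = (3/6)(3/6)(3/6)(3/6)(3/6) = 0.03125; P(data | r = 4) = (4/6)(2/6)(2/6)(4/6)(4/6) = 0.032922; P(data | r = 5) = (5/6)(1/6)(1/6)(5/6)(5/6) = 0.016075.
Weighting by the prior gives 1/5 · 0.003215 = 0.000643, 1/5 · 0.016461 = 0.0032922, 1/5 · 0.03125 = 0.00625, 1/5 · 0.032922 = 0.0065844, 1/5 · 0.016075 = 0.003215; with total 0.019985.
By Bayes' rule, P(r = 2 | data) = (0.0032922) / (0.019985) = 0.16474.

0.1647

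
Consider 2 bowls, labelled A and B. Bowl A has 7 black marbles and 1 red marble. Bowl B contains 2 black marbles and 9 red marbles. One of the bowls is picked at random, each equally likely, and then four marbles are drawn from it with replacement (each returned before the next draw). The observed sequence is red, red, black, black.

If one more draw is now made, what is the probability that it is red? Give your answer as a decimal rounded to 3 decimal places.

0.575

Compute the likelihood of the observed sequence for each case: P(data | bowl A) = (1/8)(1/8)(7/8)(7/8) = 0.011963; P(data | bowl B) = (9/11)(9/11)(2/11)(2/11) = 0.02213.
The prior-weighted likelihoods are 1/2 · 0.011963 = 0.0059814, 1/2 · 0.02213 = 0.011065; these sum to 0.017046.
Dividing through by the total gives posterior P(bowl A | data) = 0.35089, P(bowl B | data) = 0.64911.
So P(red next | data) = Σ P(red next | H) P(H | data) = (1/8)(0.35089) + (9/11)(0.64911) = 0.57495.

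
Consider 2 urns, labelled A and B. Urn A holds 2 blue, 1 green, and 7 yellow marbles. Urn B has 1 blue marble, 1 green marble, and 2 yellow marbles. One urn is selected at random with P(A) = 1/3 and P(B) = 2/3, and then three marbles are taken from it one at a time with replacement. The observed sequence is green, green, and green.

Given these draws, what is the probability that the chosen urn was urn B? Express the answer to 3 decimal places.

0.969

Under each hypothesis, the probability of the observed sequence is: P(data | urn A) = (1/10)(1/10)(1/10) = 0.001; P(data | urn B) = (1/4)(1/4)(1/4) = 0.015625.
Multiplying each by its prior: 1/3 · 0.001 = 0.00033333, 2/3 · 0.015625 = 0.010417; these sum to 0.01075.
Therefore the posterior P(urn B | data) = (0.010417) / (0.01075) = 0.96899.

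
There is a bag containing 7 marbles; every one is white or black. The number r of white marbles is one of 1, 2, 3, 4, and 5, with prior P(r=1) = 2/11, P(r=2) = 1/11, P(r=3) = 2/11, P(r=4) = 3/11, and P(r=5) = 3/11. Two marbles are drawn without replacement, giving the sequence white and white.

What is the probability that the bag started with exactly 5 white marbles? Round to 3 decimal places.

0.545

The likelihood of the observed sequence under each hypothesis: P(data | r = 1) = (1/7)(0/6) = 0; P(data | r = 2) = (2/7)(1/6) = 1/21; P(data | r = 3) = (3/7)(2/6) = 1/7; P(data | r = 4) = (4/7)(3/6) = 2/7; P(data | r = 5) = (5/7)(4/6) = 10/21.
The prior-weighted likelihoods are 2/11 · 0 = 0, 1/11 · 1/21 = 1/231, 2/11 · 1/7 = 2/77, 3/11 · 2/7 = 6/77, 3/11 · 10/21 = 10/77; with total 5/21.
By Bayes' rule, P(r = 5 | data) = (10/77) / (5/21) = 6/11.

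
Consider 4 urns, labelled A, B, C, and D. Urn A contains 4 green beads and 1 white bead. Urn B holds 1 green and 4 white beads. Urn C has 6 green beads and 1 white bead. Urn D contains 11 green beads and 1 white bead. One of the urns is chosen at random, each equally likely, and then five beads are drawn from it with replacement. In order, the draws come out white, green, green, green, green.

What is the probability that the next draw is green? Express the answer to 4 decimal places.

The likelihood of the observed sequence under each hypothesis: P(data | urn A) = (1/5)(4/5)(4/5)(4/5)(4/5) = 0.08192; P(data | urn B) = (4/5)(1/5)(1/5)(1/5)(1/5) = 0.00128; P(data | urn C) = (1/7)(6/7)(6/7)(6/7)(6/7) = 0.077111; P(data | urn D) = (1/12)(11/12)(11/12)(11/12)(11/12) = 0.058839.
The prior-weighted likelihoods are 1/4 · 0.08192 = 0.02048, 1/4 · 0.00128 = 0.00032, 1/4 · 0.077111 = 0.019278, 1/4 · 0.058839 = 0.01471; these sum to 0.054787.
The posterior is then P(urn A | data) = 0.37381, P(urn B | data) = 0.0058408, P(urn C | data) = 0.35186, P(urn D | data) = 0.26849.
Averaging over the posterior, P(green next | data) = (4/5)(0.37381) + (1/5)(0.0058408) + (6/7)(0.35186) + (11/12)(0.26849) = 0.84793.

0.8479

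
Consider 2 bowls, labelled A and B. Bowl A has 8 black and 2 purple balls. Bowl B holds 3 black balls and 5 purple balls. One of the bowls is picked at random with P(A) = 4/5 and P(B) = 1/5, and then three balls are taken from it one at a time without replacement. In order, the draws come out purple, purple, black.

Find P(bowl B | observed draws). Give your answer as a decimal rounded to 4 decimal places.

For each hypothesis, P(data | H) works out to: P(data | bowl A) = (2/10)(1/9)(8/8) = 0.022222; P(data | bowl B) = (5/8)(4/7)(3/6) = 0.17857.
Weighting by the prior gives 4/5 · 0.022222 = 0.017778, 1/5 · 0.17857 = 0.035714; with total 0.053492.
So P(bowl B | data) = (0.035714) / (0.053492) = 0.66766.

0.6677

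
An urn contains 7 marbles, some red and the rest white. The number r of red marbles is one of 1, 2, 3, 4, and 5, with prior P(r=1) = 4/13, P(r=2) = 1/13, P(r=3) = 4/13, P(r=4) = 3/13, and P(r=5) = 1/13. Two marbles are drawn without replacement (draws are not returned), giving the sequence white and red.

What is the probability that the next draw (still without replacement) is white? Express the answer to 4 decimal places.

Under each hypothesis, the probability of the observed sequence is: P(data | r = 1) = (6/7)(1/6) = 1/7; P(data | r = 2) = (5/7)(2/6) = 5/21; P(data | r = 3) = (4/7)(3/6) = 2/7; P(data | r = 4) = (3/7)(4/6) = 2/7; P(data | r = 5) = (2/7)(5/6) = 5/21.
Multiplying each by its prior: 4/13 · 1/7 = 4/91, 1/13 · 5/21 = 5/273, 4/13 · 2/7 = 8/91, 3/13 · 2/7 = 6/91, 1/13 · 5/21 = 5/273; these sum to 64/273.
The posterior is then P(r = 1 | data) = 3/16, P(r = 2 | data) = 5/64, P(r = 3 | data) = 3/8, P(r = 4 | data) = 9/32, P(r = 5 | data) = 5/64.
The predictive probability is P(white next | data) = (1)(3/16) + (4/5)(5/64) + (3/5)(3/8) + (2/5)(9/32) + (1/5)(5/64) = 193/320.

0.6031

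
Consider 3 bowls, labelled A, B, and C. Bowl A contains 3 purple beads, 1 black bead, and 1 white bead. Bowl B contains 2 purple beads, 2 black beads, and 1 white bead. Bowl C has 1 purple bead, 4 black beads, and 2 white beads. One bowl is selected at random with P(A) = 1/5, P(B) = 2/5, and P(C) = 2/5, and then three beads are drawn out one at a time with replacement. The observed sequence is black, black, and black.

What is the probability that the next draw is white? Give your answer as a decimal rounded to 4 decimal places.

The likelihood of the observed sequence under each hypothesis: P(data | bowl A) = (1/5)(1/5)(1/5) = 0.008; P(data | bowl B) = (2/5)(2/5)(2/5) = 0.064; P(data | bowl C) = (4/7)(4/7)(4/7) = 0.18659.
Weighting by the prior gives 1/5 · 0.008 = 0.0016, 2/5 · 0.064 = 0.0256, 2/5 · 0.18659 = 0.074636; with total 0.10184.
Dividing through by the total gives posterior P(bowl A | data) = 0.015712, P(bowl B | data) = 0.25139, P(bowl C | data) = 0.7329.
The predictive probability is P(white next | data) = (1/5)(0.015712) + (1/5)(0.25139) + (2/7)(0.7329) = 0.26282.

0.2628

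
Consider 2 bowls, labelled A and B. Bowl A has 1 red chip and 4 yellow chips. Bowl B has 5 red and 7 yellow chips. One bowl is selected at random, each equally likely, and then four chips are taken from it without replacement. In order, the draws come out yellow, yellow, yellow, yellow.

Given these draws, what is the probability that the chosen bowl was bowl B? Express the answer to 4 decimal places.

0.2612

Under each hypothesis, the probability of the observed sequence is: P(data | bowl A) = (4/5)(3/4)(2/3)(1/2) = 1/5; P(data | bowl B) = (7/12)(6/11)(5/10)(4/9) = 7/99.
The prior-weighted likelihoods are 1/2 · 1/5 = 1/10, 1/2 · 7/99 = 7/198; these sum to 67/495.
Therefore the posterior P(bowl B | data) = (7/198) / (67/495) = 35/134.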